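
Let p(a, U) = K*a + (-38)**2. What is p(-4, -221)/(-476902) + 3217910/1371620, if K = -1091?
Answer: 76333067293/32706416062 ≈ 2.3339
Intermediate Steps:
p(a, U) = 1444 - 1091*a (p(a, U) = -1091*a + (-38)**2 = -1091*a + 1444 = 1444 - 1091*a)
p(-4, -221)/(-476902) + 3217910/1371620 = (1444 - 1091*(-4))/(-476902) + 3217910/1371620 = (1444 + 4364)*(-1/476902) + 3217910*(1/1371620) = 5808*(-1/476902) + 321791/137162 = -2904/238451 + 321791/137162 = 76333067293/32706416062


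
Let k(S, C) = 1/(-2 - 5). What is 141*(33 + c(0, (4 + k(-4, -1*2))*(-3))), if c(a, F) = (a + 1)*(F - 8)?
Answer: 13254/7 ≈ 1893.4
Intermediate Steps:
k(S, C) = -⅐ (k(S, C) = 1/(-7) = -⅐)
c(a, F) = (1 + a)*(-8 + F)
141*(33 + c(0, (4 + k(-4, -1*2))*(-3))) = 141*(33 + (-8 + (4 - ⅐)*(-3) - 8*0 + ((4 - ⅐)*(-3))*0)) = 141*(33 + (-8 + (27/7)*(-3) + 0 + ((27/7)*(-3))*0)) = 141*(33 + (-8 - 81/7 + 0 - 81/7*0)) = 141*(33 + (-8 - 81/7 + 0 + 0)) = 141*(33 - 137/7) = 141*(94/7) = 13254/7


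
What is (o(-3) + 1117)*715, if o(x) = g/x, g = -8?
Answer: 2401685/3 ≈ 8.0056e+5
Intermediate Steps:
o(x) = -8/x
(o(-3) + 1117)*715 = (-8/(-3) + 1117)*715 = (-8*(-⅓) + 1117)*715 = (8/3 + 1117)*715 = (3359/3)*715 = 2401685/3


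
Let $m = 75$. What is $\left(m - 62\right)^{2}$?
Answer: $169$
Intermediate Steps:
$\left(m - 62\right)^{2} = \left(75 - 62\right)^{2} = 13^{2} = 169$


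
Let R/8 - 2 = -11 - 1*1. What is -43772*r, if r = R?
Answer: 3501760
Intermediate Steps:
R = -80 (R = 16 + 8*(-11 - 1*1) = 16 + 8*(-11 - 1) = 16 + 8*(-12) = 16 - 96 = -80)
r = -80
-43772*r = -43772*(-80) = 3501760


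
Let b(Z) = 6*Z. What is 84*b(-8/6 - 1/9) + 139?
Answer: -589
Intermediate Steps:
84*b(-8/6 - 1/9) + 139 = 84*(6*(-8/6 - 1/9)) + 139 = 84*(6*(-8*1/6 - 1*1/9)) + 139 = 84*(6*(-4/3 - 1/9)) + 139 = 84*(6*(-13/9)) + 139 = 84*(-26/3) + 139 = -728 + 139 = -589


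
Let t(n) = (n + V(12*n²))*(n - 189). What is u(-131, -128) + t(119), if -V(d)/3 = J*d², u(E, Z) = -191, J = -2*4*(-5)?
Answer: 242565830833079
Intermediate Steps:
J = 40 (J = -8*(-5) = 40)
V(d) = -120*d²
t(n) = (-189 + n)*(n - 17280*n⁴) (t(n) = (n - 120*144*n⁴)*(n - 189) = (n - 17280*n⁴)*(-189 + n) = (-189 + n)*(n - 17280*n⁴))
u(-131, -128) + t(119) = -191 + 119*(-189 + 119 - 17280*119⁴ + 3265920*119³) = -191 + 119*(-189 + 119 - 17280*200533921 + 3265920*1685159) = -191 + 119*(-189 + 119 - 3465226154880 + 5503594481280) = -191 + 119*2038368326330 = -191 + 242565830833270 = 242565830833079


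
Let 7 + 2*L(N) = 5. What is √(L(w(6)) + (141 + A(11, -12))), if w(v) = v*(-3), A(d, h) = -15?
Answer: 5*√5 ≈ 11.180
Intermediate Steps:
w(v) = -3*v
L(N) = -1 (L(N) = -7/2 + (½)*5 = -7/2 + 5/2 = -1)
√(L(w(6)) + (141 + A(11, -12))) = √(-1 + (141 - 15)) = √(-1 + 126) = √125 = 5*√5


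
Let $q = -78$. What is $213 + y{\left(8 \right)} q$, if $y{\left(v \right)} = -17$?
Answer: $1539$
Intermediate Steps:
$213 + y{\left(8 \right)} q = 213 - -1326 = 213 + 1326 = 1539$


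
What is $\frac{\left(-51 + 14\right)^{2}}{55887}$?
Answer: $\frac{1369}{55887} \approx 0.024496$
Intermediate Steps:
$\frac{\left(-51 + 14\right)^{2}}{55887} = \left(-37\right)^{2} \cdot \frac{1}{55887} = 1369 \cdot \frac{1}{55887} = \frac{1369}{55887}$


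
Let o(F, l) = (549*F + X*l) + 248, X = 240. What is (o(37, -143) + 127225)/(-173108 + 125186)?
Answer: -18911/7987 ≈ -2.3677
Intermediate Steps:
o(F, l) = 248 + 240*l + 549*F (o(F, l) = (549*F + 240*l) + 248 = (240*l + 549*F) + 248 = 248 + 240*l + 549*F)
(o(37, -143) + 127225)/(-173108 + 125186) = ((248 + 240*(-143) + 549*37) + 127225)/(-173108 + 125186) = ((248 - 34320 + 20313) + 127225)/(-47922) = (-13759 + 127225)*(-1/47922) = 113466*(-1/47922) = -18911/7987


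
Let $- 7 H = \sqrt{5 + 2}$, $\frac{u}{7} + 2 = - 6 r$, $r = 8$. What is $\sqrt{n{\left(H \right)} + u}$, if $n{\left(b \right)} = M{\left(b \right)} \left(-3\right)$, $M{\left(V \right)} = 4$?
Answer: $i \sqrt{362} \approx 19.026 i$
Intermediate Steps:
$u = -350$ ($u = -14 + 7 \left(\left(-6\right) 8\right) = -14 + 7 \left(-48\right) = -14 - 336 = -350$)
$H = - \frac{\sqrt{7}}{7}$ ($H = - \frac{\sqrt{5 + 2}}{7} = - \frac{\sqrt{7}}{7} \approx -0.37796$)
$n{\left(b \right)} = -12$ ($n{\left(b \right)} = 4 \left(-3\right) = -12$)
$\sqrt{n{\left(H \right)} + u} = \sqrt{-12 - 350} = \sqrt{-362} = i \sqrt{362}$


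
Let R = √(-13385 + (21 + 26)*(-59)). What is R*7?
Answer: 7*I*√16158 ≈ 889.8*I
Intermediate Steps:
R = I*√16158 (R = √(-13385 + 47*(-59)) = √(-13385 - 2773) = √(-16158) = I*√16158 ≈ 127.11*I)
R*7 = (I*√16158)*7 = 7*I*√16158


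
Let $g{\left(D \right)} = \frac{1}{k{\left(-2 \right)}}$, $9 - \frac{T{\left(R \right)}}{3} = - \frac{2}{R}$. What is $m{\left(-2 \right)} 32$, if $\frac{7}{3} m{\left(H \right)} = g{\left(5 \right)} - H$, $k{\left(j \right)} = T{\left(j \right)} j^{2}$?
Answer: $\frac{193}{7} \approx 27.571$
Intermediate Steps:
$T{\left(R \right)} = 27 + \frac{6}{R}$ ($T{\left(R \right)} = 27 - 3 \left(- \frac{2}{R}\right) = 27 + \frac{6}{R}$)
$k{\left(j \right)} = j^{2} \left(27 + \frac{6}{j}\right)$ ($k{\left(j \right)} = \left(27 + \frac{6}{j}\right) j^{2} = j^{2} \left(27 + \frac{6}{j}\right)$)
$g{\left(D \right)} = \frac{1}{96}$ ($g{\left(D \right)} = \frac{1}{3 \left(-2\right) \left(2 + 9 \left(-2\right)\right)} = \frac{1}{3 \left(-2\right) \left(2 - 18\right)} = \frac{1}{3 \left(-2\right) \left(-16\right)} = \frac{1}{96}$)
$m{\left(H \right)} = \frac{1}{224} - \frac{3 H}{7}$ ($m{\left(H \right)} = \frac{3 \left(\frac{1}{96} - H\right)}{7} = \frac{1}{224} - \frac{3 H}{7}$)
$m{\left(-2 \right)} 32 = \left(\frac{1}{224} - - \frac{6}{7}\right) 32 = \left(\frac{1}{224} + \frac{6}{7}\right) 32 = \frac{193}{224} \cdot 32 = \frac{193}{7}$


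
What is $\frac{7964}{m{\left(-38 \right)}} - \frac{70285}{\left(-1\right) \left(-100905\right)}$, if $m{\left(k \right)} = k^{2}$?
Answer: $\frac{35105794}{7285341} \approx 4.8187$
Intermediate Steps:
$\frac{7964}{m{\left(-38 \right)}} - \frac{70285}{\left(-1\right) \left(-100905\right)} = \frac{7964}{\left(-38\right)^{2}} - \frac{70285}{\left(-1\right) \left(-100905\right)} = \frac{7964}{1444} - \frac{70285}{100905} = 7964 \cdot \frac{1}{1444} - \frac{14057}{20181} = \frac{1991}{361} - \frac{14057}{20181} = \frac{35105794}{7285341}$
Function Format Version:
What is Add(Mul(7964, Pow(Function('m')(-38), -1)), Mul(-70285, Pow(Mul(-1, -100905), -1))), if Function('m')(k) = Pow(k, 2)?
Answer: Rational(35105794, 7285341) ≈ 4.8187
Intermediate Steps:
Add(Mul(7964, Pow(Function('m')(-38), -1)), Mul(-70285, Pow(Mul(-1, -100905), -1))) = Add(Mul(7964, Pow(Pow(-38, 2), -1)), Mul(-70285, Pow(Mul(-1, -100905), -1))) = Add(Mul(7964, Pow(1444, -1)), Mul(-70285, Pow(100905, -1))) = Add(Mul(7964, Rational(1, 1444)), Mul(-70285, Rational(1, 100905))) = Add(Rational(1991, 361), Rational(-14057, 20181)) = Rational(35105794, 7285341)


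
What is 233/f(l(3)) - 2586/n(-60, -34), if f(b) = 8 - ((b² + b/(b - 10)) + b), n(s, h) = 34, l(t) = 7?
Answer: -189024/2329 ≈ -81.161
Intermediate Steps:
f(b) = 8 - b - b² - b/(-10 + b) (f(b) = 8 - ((b² + b/(-10 + b)) + b) = 8 - (b + b² + b/(-10 + b)) = 8 + (-b - b² - b/(-10 + b)) = 8 - b - b² - b/(-10 + b))
233/f(l(3)) - 2586/n(-60, -34) = 233/(((-80 - 1*7³ + 9*7² + 17*7)/(-10 + 7))) - 2586/34 = 233/(((-80 - 1*343 + 9*49 + 119)/(-3))) - 2586*1/34 = 233/((-(-80 - 343 + 441 + 119)/3)) - 1293/17 = 233/((-⅓*137)) - 1293/17 = 233/(-137/3) - 1293/17 = 233*(-3/137) - 1293/17 = -699/137 - 1293/17 = -189024/2329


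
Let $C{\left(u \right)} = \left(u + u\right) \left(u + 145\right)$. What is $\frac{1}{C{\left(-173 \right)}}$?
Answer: $\frac{1}{9688} \approx 0.00010322$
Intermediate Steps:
$C{\left(u \right)} = 2 u \left(145 + u\right)$
$\frac{1}{C{\left(-173 \right)}} = \frac{1}{2 \left(-173\right) \left(145 - 173\right)} = \frac{1}{2 \left(-173\right) \left(-28\right)} = \frac{1}{9688}$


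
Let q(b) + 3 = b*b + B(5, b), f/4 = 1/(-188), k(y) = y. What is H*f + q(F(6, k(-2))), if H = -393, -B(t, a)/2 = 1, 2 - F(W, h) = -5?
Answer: 2461/47 ≈ 52.362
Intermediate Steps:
F(W, h) = 7 (F(W, h) = 2 - 1*(-5) = 2 + 5 = 7)
B(t, a) = -2 (B(t, a) = -2*1 = -2)
f = -1/47 (f = 4/(-188) = 4*(-1/188) = -1/47 ≈ -0.021277)
q(b) = -5 + b² (q(b) = -3 + (b*b - 2) = -3 + (b² - 2) = -3 + (-2 + b²) = -5 + b²)
H*f + q(F(6, k(-2))) = -393*(-1/47) + (-5 + 7²) = 393/47 + (-5 + 49) = 393/47 + 44 = 2461/47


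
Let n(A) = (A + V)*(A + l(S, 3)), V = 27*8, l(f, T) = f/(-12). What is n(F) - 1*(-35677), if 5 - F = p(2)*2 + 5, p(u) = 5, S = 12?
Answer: 33411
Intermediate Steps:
l(f, T) = -f/12 (l(f, T) = f*(-1/12) = -f/12)
V = 216
F = -10 (F = 5 - (5*2 + 5) = 5 - (10 + 5) = 5 - 1*15 = 5 - 15 = -10)
n(A) = (-1 + A)*(216 + A) (n(A) = (A + 216)*(A - 1/12*12) = (216 + A)*(A - 1) = (216 + A)*(-1 + A) = (-1 + A)*(216 + A))
n(F) - 1*(-35677) = (-216 + (-10)² + 215*(-10)) - 1*(-35677) = (-216 + 100 - 2150) + 35677 = -2266 + 35677 = 33411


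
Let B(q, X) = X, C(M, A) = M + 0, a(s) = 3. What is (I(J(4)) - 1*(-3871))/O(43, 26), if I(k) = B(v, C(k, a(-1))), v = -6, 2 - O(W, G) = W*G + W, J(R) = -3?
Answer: -3868/1159 ≈ -3.3374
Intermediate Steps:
O(W, G) = 2 - W - G*W (O(W, G) = 2 - (W*G + W) = 2 - (G*W + W) = 2 - (W + G*W) = 2 + (-W - G*W) = 2 - W - G*W)
C(M, A) = M
I(k) = k
(I(J(4)) - 1*(-3871))/O(43, 26) = (-3 - 1*(-3871))/(2 - 1*43 - 1*26*43) = (-3 + 3871)/(2 - 43 - 1118) = 3868/(-1159) = 3868*(-1/1159) = -3868/1159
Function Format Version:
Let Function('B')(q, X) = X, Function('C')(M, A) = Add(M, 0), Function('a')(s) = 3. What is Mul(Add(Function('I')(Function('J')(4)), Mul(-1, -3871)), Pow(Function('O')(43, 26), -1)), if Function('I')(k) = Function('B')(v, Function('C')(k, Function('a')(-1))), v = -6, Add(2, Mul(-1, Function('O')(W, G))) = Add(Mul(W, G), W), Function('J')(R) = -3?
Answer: Rational(-3868, 1159) ≈ -3.3374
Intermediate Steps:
Function('O')(W, G) = Add(2, Mul(-1, W), Mul(-1, G, W)) (Function('O')(W, G) = Add(2, Mul(-1, Add(Mul(W, G), W))) = Add(2, Mul(-1, Add(Mul(G, W), W))) = Add(2, Mul(-1, Add(W, Mul(G, W)))) = Add(2, Add(Mul(-1, W), Mul(-1, G, W))) = Add(2, Mul(-1, W), Mul(-1, G, W)))
Function('C')(M, A) = M
Function('I')(k) = k
Mul(Add(Function('I')(Function('J')(4)), Mul(-1, -3871)), Pow(Function('O')(43, 26), -1)) = Mul(Add(-3, Mul(-1, -3871)), Pow(Add(2, Mul(-1, 43), Mul(-1, 26, 43)), -1)) = Mul(Add(-3, 3871), Pow(Add(2, -43, -1118), -1)) = Mul(3868, Pow(-1159, -1)) = Mul(3868, Rational(-1, 1159)) = Rational(-3868, 1159)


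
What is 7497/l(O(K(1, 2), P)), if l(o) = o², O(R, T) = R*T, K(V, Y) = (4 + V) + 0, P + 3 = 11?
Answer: 7497/1600 ≈ 4.6856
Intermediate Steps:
P = 8 (P = -3 + 11 = 8)
K(V, Y) = 4 + V
7497/l(O(K(1, 2), P)) = 7497/(((4 + 1)*8)²) = 7497/((5*8)²) = 7497/(40²) = 7497/1600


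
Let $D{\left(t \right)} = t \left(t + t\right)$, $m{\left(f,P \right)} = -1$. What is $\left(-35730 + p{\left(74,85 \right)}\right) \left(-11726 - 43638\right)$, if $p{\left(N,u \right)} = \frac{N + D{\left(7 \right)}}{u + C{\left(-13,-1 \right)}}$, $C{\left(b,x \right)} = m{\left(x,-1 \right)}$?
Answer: $\frac{41538889468}{21} \approx 1.978 \cdot 10^{9}$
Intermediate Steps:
$D{\left(t \right)} = 2 t^{2}$ ($D{\left(t \right)} = t 2 t = 2 t^{2}$)
$C{\left(b,x \right)} = -1$
$p{\left(N,u \right)} = \frac{98 + N}{-1 + u}$ ($p{\left(N,u \right)} = \frac{N + 2 \cdot 7^{2}}{u - 1} = \frac{N + 2 \cdot 49}{-1 + u} = \frac{N + 98}{-1 + u} = \frac{98 + N}{-1 + u}$)
$\left(-35730 + p{\left(74,85 \right)}\right) \left(-11726 - 43638\right) = \left(-35730 + \frac{98 + 74}{-1 + 85}\right) \left(-11726 - 43638\right) = \left(-35730 + \frac{1}{84} \cdot 172\right) \left(-55364\right) = \left(-35730 + \frac{43}{21}\right) \left(-55364\right) = \left(- \frac{750287}{21}\right) \left(-55364\right) = \frac{41538889468}{21}$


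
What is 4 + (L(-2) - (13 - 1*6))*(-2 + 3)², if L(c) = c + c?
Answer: -7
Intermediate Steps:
L(c) = 2*c
4 + (L(-2) - (13 - 1*6))*(-2 + 3)² = 4 + (2*(-2) - (13 - 1*6))*(-2 + 3)² = 4 + (-4 - (13 - 6))*1² = 4 + (-4 - 1*7)*1 = 4 + (-4 - 7)*1 = 4 - 11*1 = 4 - 11 = -7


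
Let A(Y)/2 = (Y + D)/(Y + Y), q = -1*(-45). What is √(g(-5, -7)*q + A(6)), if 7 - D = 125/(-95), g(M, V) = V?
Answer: I*√1015683/57 ≈ 17.681*I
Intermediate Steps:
D = 158/19 (D = 7 - 125/(-95) = 7 - 125*(-1)/95 = 7 - 1*(-25/19) = 7 + 25/19 = 158/19 ≈ 8.3158)
q = 45
A(Y) = (158/19 + Y)/Y (A(Y) = 2*((Y + 158/19)/(Y + Y)) = 2*((158/19 + Y)/((2*Y))) = 2*((158/19 + Y)*(1/(2*Y))) = 2*((158/19 + Y)/(2*Y)) = (158/19 + Y)/Y)
√(g(-5, -7)*q + A(6)) = √(-7*45 + (158/19 + 6)/6) = √(-315 + (⅙)*(272/19)) = √(-315 + 136/57) = √(-17819/57) = I*√1015683/57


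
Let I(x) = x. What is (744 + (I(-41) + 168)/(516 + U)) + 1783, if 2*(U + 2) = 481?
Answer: 3813497/1509 ≈ 2527.2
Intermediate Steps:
U = 477/2 (U = -2 + (½)*481 = -2 + 481/2 = 477/2 ≈ 238.50)
(744 + (I(-41) + 168)/(516 + U)) + 1783 = (744 + (-41 + 168)/(516 + 477/2)) + 1783 = (744 + 127/(1509/2)) + 1783 = (744 + 127*(2/1509)) + 1783 = (744 + 254/1509) + 1783 = 1122950/1509 + 1783 = 3813497/1509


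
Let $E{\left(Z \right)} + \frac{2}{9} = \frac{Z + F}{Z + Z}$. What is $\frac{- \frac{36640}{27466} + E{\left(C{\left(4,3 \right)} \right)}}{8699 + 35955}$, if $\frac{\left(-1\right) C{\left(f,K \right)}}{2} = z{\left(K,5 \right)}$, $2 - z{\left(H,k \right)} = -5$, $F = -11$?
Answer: $- \frac{2295763}{154534812264} \approx -1.4856 \cdot 10^{-5}$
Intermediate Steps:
$z{\left(H,k \right)} = 7$ ($z{\left(H,k \right)} = 2 - -5 = 2 + 5 = 7$)
$C{\left(f,K \right)} = -14$ ($C{\left(f,K \right)} = \left(-2\right) 7 = -14$)
$E{\left(Z \right)} = - \frac{2}{9} + \frac{-11 + Z}{2 Z}$ ($E{\left(Z \right)} = - \frac{2}{9} + \frac{Z - 11}{Z + Z} = - \frac{2}{9} + \frac{-11 + Z}{2 Z}$)
$\frac{- \frac{36640}{27466} + E{\left(C{\left(4,3 \right)} \right)}}{8699 + 35955} = \frac{- \frac{36640}{27466} + \frac{-99 + 5 \left(-14\right)}{18 \left(-14\right)}}{8699 + 35955} = \frac{\left(-36640\right) \frac{1}{27466} + \frac{1}{18} \left(- \frac{1}{14}\right) \left(-99 - 70\right)}{44654} = \left(- \frac{18320}{13733} + \frac{1}{18} \left(- \frac{1}{14}\right) \left(-169\right)\right) \frac{1}{44654} = \left(- \frac{18320}{13733} + \frac{169}{252}\right) \frac{1}{44654} = \left(- \frac{2295763}{3460716}\right) \frac{1}{44654} = - \frac{2295763}{154534812264}$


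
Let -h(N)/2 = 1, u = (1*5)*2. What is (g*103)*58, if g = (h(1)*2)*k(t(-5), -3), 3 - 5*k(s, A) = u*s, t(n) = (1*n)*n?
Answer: 5902312/5 ≈ 1.1805e+6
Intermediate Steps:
u = 10 (u = 5*2 = 10)
h(N) = -2 (h(N) = -2*1 = -2)
t(n) = n**2 (t(n) = n*n = n**2)
k(s, A) = 3/5 - 2*s
g = 988/5 (g = (-2*2)*(3/5 - 2*(-5)**2) = -4*(3/5 - 2*25) = -4*(3/5 - 50) = -4*(-247/5) = 988/5 ≈ 197.60)
(g*103)*58 = ((988/5)*103)*58 = (101764/5)*58 = 5902312/5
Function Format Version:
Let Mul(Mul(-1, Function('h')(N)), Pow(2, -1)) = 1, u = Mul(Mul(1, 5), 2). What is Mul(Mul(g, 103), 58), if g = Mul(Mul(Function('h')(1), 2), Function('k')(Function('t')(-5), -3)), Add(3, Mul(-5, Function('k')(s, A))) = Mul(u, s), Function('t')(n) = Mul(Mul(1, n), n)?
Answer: Rational(5902312, 5) ≈ 1.1805e+6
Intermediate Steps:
u = 10 (u = Mul(5, 2) = 10)
Function('h')(N) = -2 (Function('h')(N) = Mul(-2, 1) = -2)
Function('t')(n) = Pow(n, 2) (Function('t')(n) = Mul(n, n) = Pow(n, 2))
Function('k')(s, A) = Add(Rational(3, 5), Mul(-2, s)) (Function('k')(s, A) = Add(Rational(3, 5), Mul(Rational(-1, 5), Mul(10, s))) = Add(Rational(3, 5), Mul(-2, s)))
g = Rational(988, 5) (g = Mul(Mul(-2, 2), Add(Rational(3, 5), Mul(-2, Pow(-5, 2)))) = Mul(-4, Add(Rational(3, 5), Mul(-2, 25))) = Mul(-4, Add(Rational(3, 5), -50)) = Mul(-4, Rational(-247, 5)) = Rational(988, 5) ≈ 197.60)
Mul(Mul(g, 103), 58) = Mul(Mul(Rational(988, 5), 103), 58) = Mul(Rational(101764, 5), 58) = Rational(5902312, 5)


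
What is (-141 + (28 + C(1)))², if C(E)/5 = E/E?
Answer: 11664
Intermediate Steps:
C(E) = 5 (C(E) = 5*(E/E) = 5*1 = 5)
(-141 + (28 + C(1)))² = (-141 + (28 + 5))² = (-141 + 33)² = (-108)² = 11664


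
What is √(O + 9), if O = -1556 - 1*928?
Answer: 15*I*√11 ≈ 49.749*I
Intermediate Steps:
O = -2484 (O = -1556 - 928 = -2484)
√(O + 9) = √(-2484 + 9) = √(-2475) = 15*I*√11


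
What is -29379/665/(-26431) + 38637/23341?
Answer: 97113344142/58607967245 ≈ 1.6570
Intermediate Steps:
-29379/665/(-26431) + 38637/23341 = -29379*1/665*(-1/26431) + 38637*(1/23341) = -4197/95*(-1/26431) + 38637/23341 = 4197/2510945 + 38637/23341 = 97113344142/58607967245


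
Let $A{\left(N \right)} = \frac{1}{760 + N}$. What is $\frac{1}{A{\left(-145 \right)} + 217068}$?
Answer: $\frac{615}{133496821} \approx 4.6069 \cdot 10^{-6}$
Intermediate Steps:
$\frac{1}{A{\left(-145 \right)} + 217068} = \frac{1}{\frac{1}{760 - 145} + 217068} = \frac{1}{\frac{1}{615} + 217068} = \frac{1}{\frac{133496821}{615}} = \frac{615}{133496821}$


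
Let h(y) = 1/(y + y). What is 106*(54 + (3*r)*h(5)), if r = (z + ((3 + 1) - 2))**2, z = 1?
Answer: 30051/5 ≈ 6010.2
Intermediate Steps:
r = 9 (r = (1 + ((3 + 1) - 2))**2 = (1 + (4 - 2))**2 = (1 + 2)**2 = 3**2 = 9)
h(y) = 1/(2*y)
106*(54 + (3*r)*h(5)) = 106*(54 + (3*9)*((1/2)/5)) = 106*(54 + 27*((1/2)*(1/5))) = 106*(54 + 27*(1/10)) = 106*(54 + 27/10) = 106*(567/10) = 30051/5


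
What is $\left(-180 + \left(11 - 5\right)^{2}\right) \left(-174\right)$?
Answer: $25056$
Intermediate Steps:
$\left(-180 + \left(11 - 5\right)^{2}\right) \left(-174\right) = \left(-180 + 6^{2}\right) \left(-174\right) = \left(-180 + 36\right) \left(-174\right) = \left(-144\right) \left(-174\right) = 25056$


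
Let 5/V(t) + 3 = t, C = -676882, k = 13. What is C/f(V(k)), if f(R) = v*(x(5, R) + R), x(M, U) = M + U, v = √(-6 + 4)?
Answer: 338441*I*√2/6 ≈ 79771.0*I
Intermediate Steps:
v = I*√2 (v = √(-2) = I*√2 ≈ 1.4142*I)
V(t) = 5/(-3 + t)
f(R) = I*√2*(5 + 2*R) (f(R) = (I*√2)*((5 + R) + R) = (I*√2)*(5 + 2*R) = I*√2*(5 + 2*R))
C/f(V(k)) = -676882*(-I*√2/(2*(5 + 2*(5/(-3 + 13))))) = -676882*(-I*√2/(2*(5 + 2*(5/10)))) = -676882*(-I*√2/(2*(5 + 2*(5*(⅒))))) = -676882*(-I*√2/(2*(5 + 2*(½)))) = -676882*(-I*√2/(2*(5 + 1))) = -676882*(-I*√2/12) = -(-338441)*I*√2/6 = 338441*I*√2/6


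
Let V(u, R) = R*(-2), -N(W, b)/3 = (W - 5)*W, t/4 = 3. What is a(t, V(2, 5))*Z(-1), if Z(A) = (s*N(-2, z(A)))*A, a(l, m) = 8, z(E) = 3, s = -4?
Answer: -1344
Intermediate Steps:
t = 12 (t = 4*3 = 12)
N(W, b) = -3*W*(-5 + W) (N(W, b) = -3*(W - 5)*W = -3*(-5 + W)*W = -3*W*(-5 + W))
V(u, R) = -2*R
Z(A) = 168*A (Z(A) = (-12*(-2)*(5 - 1*(-2)))*A = (-12*(-2)*(5 + 2))*A = (-12*(-2)*7)*A = (-4*(-42))*A = 168*A)
a(t, V(2, 5))*Z(-1) = 8*(168*(-1)) = 8*(-168) = -1344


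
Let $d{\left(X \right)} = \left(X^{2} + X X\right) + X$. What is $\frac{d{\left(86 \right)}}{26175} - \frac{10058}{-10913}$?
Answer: $\frac{425631764}{285647775} \approx 1.4901$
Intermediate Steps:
$d{\left(X \right)} = X + 2 X^{2}$ ($d{\left(X \right)} = \left(X^{2} + X^{2}\right) + X = 2 X^{2} + X = X + 2 X^{2}$)
$\frac{d{\left(86 \right)}}{26175} - \frac{10058}{-10913} = \frac{86 \left(1 + 2 \cdot 86\right)}{26175} - \frac{10058}{-10913} = 86 \left(1 + 172\right) \frac{1}{26175} - - \frac{10058}{10913} = 86 \cdot 173 \cdot \frac{1}{26175} + \frac{10058}{10913} = 14878 \cdot \frac{1}{26175} + \frac{10058}{10913} = \frac{14878}{26175} + \frac{10058}{10913} = \frac{425631764}{285647775}$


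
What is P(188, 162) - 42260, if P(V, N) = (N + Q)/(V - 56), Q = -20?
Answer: -2789089/66 ≈ -42259.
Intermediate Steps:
P(V, N) = (-20 + N)/(-56 + V) (P(V, N) = (N - 20)/(V - 56) = (-20 + N)/(-56 + V))
P(188, 162) - 42260 = (-20 + 162)/(-56 + 188) - 42260 = 142/132 - 42260 = (1/132)*142 - 42260 = 71/66 - 42260 = -2789089/66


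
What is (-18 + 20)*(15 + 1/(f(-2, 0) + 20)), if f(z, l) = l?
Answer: 301/10 ≈ 30.100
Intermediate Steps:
(-18 + 20)*(15 + 1/(f(-2, 0) + 20)) = (-18 + 20)*(15 + 1/(0 + 20)) = 2*(15 + 1/20) = 2*(301/20) = 301/10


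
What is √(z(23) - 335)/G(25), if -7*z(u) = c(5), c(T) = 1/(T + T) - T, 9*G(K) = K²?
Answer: 9*I*√33430/6250 ≈ 0.26329*I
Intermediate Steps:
G(K) = K²/9
c(T) = 1/(2*T) - T
z(u) = 7/10 (z(u) = -((½)/5 - 1*5)/7 = -((½)*(⅕) - 5)/7 = -(⅒ - 5)/7 = -⅐*(-49/10) = 7/10)
√(z(23) - 335)/G(25) = √(7/10 - 335)/(((⅑)*25²)) = √(-3343/10)/(((⅑)*625)) = (I*√33430/10)/(625/9) = (I*√33430/10)*(9/625) = 9*I*√33430/6250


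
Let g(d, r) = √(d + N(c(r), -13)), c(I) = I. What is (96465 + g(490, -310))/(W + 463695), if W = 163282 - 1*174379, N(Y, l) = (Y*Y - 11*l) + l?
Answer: 32155/150866 + 2*√6045/226299 ≈ 0.21382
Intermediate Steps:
N(Y, l) = Y² - 10*l (N(Y, l) = (Y² - 11*l) + l = Y² - 10*l)
W = -11097 (W = 163282 - 174379 = -11097)
g(d, r) = √(130 + d + r²) (g(d, r) = √(d + (r² - 10*(-13))) = √(d + (r² + 130)) = √(d + (130 + r²)) = √(130 + d + r²))
(96465 + g(490, -310))/(W + 463695) = (96465 + √(130 + 490 + (-310)²))/(-11097 + 463695) = (96465 + √(130 + 490 + 96100))/452598 = (96465 + √96720)*(1/452598) = (96465 + 4*√6045)*(1/452598) = 32155/150866 + 2*√6045/226299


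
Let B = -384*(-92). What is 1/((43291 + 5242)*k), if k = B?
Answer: 1/1714573824 ≈ 5.8324e-10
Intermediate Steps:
B = 35328
k = 35328
1/((43291 + 5242)*k) = 1/((43291 + 5242)*35328) = (1/35328)/48533 = (1/48533)*(1/35328) = 1/1714573824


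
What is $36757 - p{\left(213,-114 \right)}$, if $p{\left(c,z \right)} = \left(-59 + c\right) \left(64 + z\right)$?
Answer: $44457$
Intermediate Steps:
$36757 - p{\left(213,-114 \right)} = 36757 - \left(-3776 - -6726 + 64 \cdot 213 + 213 \left(-114\right)\right) = 36757 - \left(-3776 + 6726 + 13632 - 24282\right) = 36757 - -7700 = 36757 + 7700 = 44457$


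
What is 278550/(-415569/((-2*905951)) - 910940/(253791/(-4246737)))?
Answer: 42696554441753700/2336461315496653213 ≈ 0.018274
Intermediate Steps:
278550/(-415569/((-2*905951)) - 910940/(253791/(-4246737))) = 278550/(-415569/(-1811902) - 910940/(253791*(-1/4246737))) = 278550/(-415569*(-1/1811902) - 910940/(-84597/1415579)) = 278550/(415569/1811902 - 910940*(-1415579/84597)) = 278550/(415569/1811902 + 1289507534260/84597) = 278550/(2336461315496653213/153281473494) = 278550*(153281473494/2336461315496653213) = 42696554441753700/2336461315496653213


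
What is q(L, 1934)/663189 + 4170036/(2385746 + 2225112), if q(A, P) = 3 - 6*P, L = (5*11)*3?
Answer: 452005240191/509645051027 ≈ 0.88690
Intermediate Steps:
L = 165 (L = 55*3 = 165)
q(L, 1934)/663189 + 4170036/(2385746 + 2225112) = (3 - 6*1934)/663189 + 4170036/(2385746 + 2225112) = (3 - 11604)*(1/663189) + 4170036/4610858 = -11601*1/663189 + 4170036*(1/4610858) = -3867/221063 + 2085018/2305429 = 452005240191/509645051027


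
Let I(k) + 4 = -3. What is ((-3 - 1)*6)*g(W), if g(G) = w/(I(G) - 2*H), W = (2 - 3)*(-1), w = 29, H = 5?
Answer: 696/17 ≈ 40.941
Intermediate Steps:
I(k) = -7 (I(k) = -4 - 3 = -7)
W = 1 (W = -1*(-1) = 1)
g(G) = -29/17 (g(G) = 29/(-7 - 2*5) = 29/(-7 - 10) = 29/(-17) = 29*(-1/17) = -29/17)
((-3 - 1)*6)*g(W) = ((-3 - 1)*6)*(-29/17) = -4*6*(-29/17) = -24*(-29/17) = 696/17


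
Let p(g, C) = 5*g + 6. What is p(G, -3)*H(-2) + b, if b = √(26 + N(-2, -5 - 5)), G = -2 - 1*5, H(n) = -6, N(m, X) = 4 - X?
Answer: 174 + 2*√10 ≈ 180.32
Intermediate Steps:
G = -7 (G = -2 - 5 = -7)
p(g, C) = 6 + 5*g
b = 2*√10 (b = √(26 + (4 - (-5 - 5))) = √(26 + (4 - 1*(-10))) = √(26 + (4 + 10)) = √(26 + 14) = √40 = 2*√10 ≈ 6.3246)
p(G, -3)*H(-2) + b = (6 + 5*(-7))*(-6) + 2*√10 = (6 - 35)*(-6) + 2*√10 = -29*(-6) + 2*√10 = 174 + 2*√10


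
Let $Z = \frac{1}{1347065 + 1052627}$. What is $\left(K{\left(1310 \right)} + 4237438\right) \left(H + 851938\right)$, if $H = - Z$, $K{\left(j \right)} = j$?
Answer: $\frac{2166412237585331265}{599923} \approx 3.6111 \cdot 10^{12}$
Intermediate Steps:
$Z = \frac{1}{2399692} \approx 4.1672 \cdot 10^{-7}$
$H = - \frac{1}{2399692}$ ($H = \left(-1\right) \frac{1}{2399692} = - \frac{1}{2399692} \approx -4.1672 \cdot 10^{-7}$)
$\left(K{\left(1310 \right)} + 4237438\right) \left(H + 851938\right) = \left(1310 + 4237438\right) \left(- \frac{1}{2399692} + 851938\right) = 4238748 \cdot \frac{2044388803095}{2399692} = \frac{2166412237585331265}{599923}$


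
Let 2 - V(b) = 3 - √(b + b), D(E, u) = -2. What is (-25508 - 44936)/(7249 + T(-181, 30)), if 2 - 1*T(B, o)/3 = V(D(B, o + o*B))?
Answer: -63910319/6584825 - 52833*I/6584825 ≈ -9.7057 - 0.0080234*I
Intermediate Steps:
V(b) = -1 + √2*√b (V(b) = 2 - (3 - √(b + b)) = 2 - (3 - √(2*b)) = 2 - (3 - √2*√b) = 2 + (-3 + √2*√b) = -1 + √2*√b)
T(B, o) = 9 - 6*I (T(B, o) = 6 - 3*(-1 + √2*√(-2)) = 6 - 3*(-1 + √2*(I*√2)) = 6 - 3*(-1 + 2*I) = 6 + (3 - 6*I) = 9 - 6*I)
(-25508 - 44936)/(7249 + T(-181, 30)) = (-25508 - 44936)/(7249 + (9 - 6*I)) = -70444*(7258 + 6*I)/52678600 = -17611*(7258 + 6*I)/13169650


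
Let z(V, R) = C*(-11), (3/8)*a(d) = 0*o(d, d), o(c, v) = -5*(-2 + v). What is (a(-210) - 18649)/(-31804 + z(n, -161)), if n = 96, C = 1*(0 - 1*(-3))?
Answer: 18649/31837 ≈ 0.58576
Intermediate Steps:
o(c, v) = 10 - 5*v
C = 3 (C = 1*(0 + 3) = 1*3 = 3)
a(d) = 0 (a(d) = 8*(0*(10 - 5*d))/3 = (8/3)*0 = 0)
z(V, R) = -33 (z(V, R) = 3*(-11) = -33)
(a(-210) - 18649)/(-31804 + z(n, -161)) = (0 - 18649)/(-31804 - 33) = -18649/(-31837) = -18649*(-1/31837) = 18649/31837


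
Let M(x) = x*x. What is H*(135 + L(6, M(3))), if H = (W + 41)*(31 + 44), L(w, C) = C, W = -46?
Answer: -54000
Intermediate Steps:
M(x) = x²
H = -375 (H = (-46 + 41)*(31 + 44) = -5*75 = -375)
H*(135 + L(6, M(3))) = -375*(135 + 3²) = -375*(135 + 9) = -375*144 = -54000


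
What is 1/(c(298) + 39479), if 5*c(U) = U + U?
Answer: 5/197991 ≈ 2.5254e-5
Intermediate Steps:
c(U) = 2*U/5 (c(U) = (U + U)/5 = (2*U)/5 = 2*U/5)
1/(c(298) + 39479) = 1/((2/5)*298 + 39479) = 1/(596/5 + 39479) = 1/(197991/5) = 5/197991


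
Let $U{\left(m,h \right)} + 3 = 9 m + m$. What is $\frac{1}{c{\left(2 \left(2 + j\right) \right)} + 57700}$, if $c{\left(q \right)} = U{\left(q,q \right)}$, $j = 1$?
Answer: $\frac{1}{57757} \approx 1.7314 \cdot 10^{-5}$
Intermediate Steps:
$U{\left(m,h \right)} = -3 + 10 m$ ($U{\left(m,h \right)} = -3 + \left(9 m + m\right) = -3 + 10 m$)
$c{\left(q \right)} = -3 + 10 q$
$\frac{1}{c{\left(2 \left(2 + j\right) \right)} + 57700} = \frac{1}{\left(-3 + 10 \cdot 2 \left(2 + 1\right)\right) + 57700} = \frac{1}{\left(-3 + 10 \cdot 2 \cdot 3\right) + 57700} = \frac{1}{\left(-3 + 10 \cdot 6\right) + 57700} = \frac{1}{\left(-3 + 60\right) + 57700} = \frac{1}{57 + 57700} = \frac{1}{57757}$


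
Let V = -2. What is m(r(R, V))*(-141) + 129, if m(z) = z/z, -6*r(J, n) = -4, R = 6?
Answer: -12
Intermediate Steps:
r(J, n) = ⅔ (r(J, n) = -⅙*(-4) = ⅔)
m(z) = 1
m(r(R, V))*(-141) + 129 = 1*(-141) + 129 = -141 + 129 = -12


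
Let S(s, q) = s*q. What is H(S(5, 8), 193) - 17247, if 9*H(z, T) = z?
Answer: -155183/9 ≈ -17243.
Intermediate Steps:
S(s, q) = q*s
H(z, T) = z/9
H(S(5, 8), 193) - 17247 = (8*5)/9 - 17247 = (1/9)*40 - 17247 = 40/9 - 17247 = -155183/9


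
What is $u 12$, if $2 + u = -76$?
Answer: $-936$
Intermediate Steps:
$u = -78$ ($u = -2 - 76 = -78$)
$u 12 = \left(-78\right) 12 = -936$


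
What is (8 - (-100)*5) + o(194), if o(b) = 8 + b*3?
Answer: 1098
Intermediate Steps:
o(b) = 8 + 3*b
(8 - (-100)*5) + o(194) = (8 - (-100)*5) + (8 + 3*194) = (8 - 10*(-50)) + (8 + 582) = (8 + 500) + 590 = 508 + 590 = 1098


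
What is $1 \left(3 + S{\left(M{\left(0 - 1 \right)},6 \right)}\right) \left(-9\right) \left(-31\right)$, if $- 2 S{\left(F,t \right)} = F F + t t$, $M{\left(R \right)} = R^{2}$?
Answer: $- \frac{8649}{2} \approx -4324.5$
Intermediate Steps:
$S{\left(F,t \right)} = - \frac{F^{2}}{2} - \frac{t^{2}}{2}$ ($S{\left(F,t \right)} = - \frac{F F + t t}{2} = - \frac{F^{2} + t^{2}}{2} = - \frac{F^{2}}{2} - \frac{t^{2}}{2}$)
$1 \left(3 + S{\left(M{\left(0 - 1 \right)},6 \right)}\right) \left(-9\right) \left(-31\right) = 1 \left(3 - \left(18 + \frac{\left(0 - 1\right)^{4}}{2}\right)\right) \left(-9\right) \left(-31\right) = 1 \left(3 - \left(18 + \frac{\left(\left(-1\right)^{2}\right)^{2}}{2}\right)\right) \left(-9\right) \left(-31\right) = 1 \left(3 - \left(18 + \frac{1^{2}}{2}\right)\right) \left(-9\right) \left(-31\right) = 1 \left(3 - \frac{37}{2}\right) \left(-9\right) \left(-31\right) = 1 \left(- \frac{31}{2}\right) \left(-9\right) \left(-31\right) = \left(- \frac{31}{2}\right) \left(-9\right) \left(-31\right) = \frac{279}{2} \left(-31\right) = - \frac{8649}{2}$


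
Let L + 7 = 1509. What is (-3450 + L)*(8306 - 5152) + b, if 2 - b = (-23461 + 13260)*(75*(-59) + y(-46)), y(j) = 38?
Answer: -50895777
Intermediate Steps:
L = 1502 (L = -7 + 1509 = 1502)
b = -44751785 (b = 2 - (-23461 + 13260)*(75*(-59) + 38) = 2 - (-10201)*(-4425 + 38) = 2 - (-10201)*(-4387) = 2 - 1*44751787 = 2 - 44751787 = -44751785)
(-3450 + L)*(8306 - 5152) + b = (-3450 + 1502)*(8306 - 5152) - 44751785 = -1948*3154 - 44751785 = -6143992 - 44751785 = -50895777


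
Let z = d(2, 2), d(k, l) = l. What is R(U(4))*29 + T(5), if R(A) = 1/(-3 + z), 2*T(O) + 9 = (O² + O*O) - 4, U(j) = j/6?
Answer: -21/2 ≈ -10.500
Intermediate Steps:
z = 2
U(j) = j/6 (U(j) = j*(⅙) = j/6)
T(O) = -13/2 + O² (T(O) = -9/2 + ((O² + O*O) - 4)/2 = -9/2 + ((O² + O²) - 4)/2 = -9/2 + (2*O² - 4)/2 = -9/2 + (-4 + 2*O²)/2 = -9/2 + (-2 + O²) = -13/2 + O²)
R(A) = -1 (R(A) = 1/(-3 + 2) = 1/(-1) = -1)
R(U(4))*29 + T(5) = -1*29 + (-13/2 + 5²) = -29 + (-13/2 + 25) = -29 + 37/2 = -21/2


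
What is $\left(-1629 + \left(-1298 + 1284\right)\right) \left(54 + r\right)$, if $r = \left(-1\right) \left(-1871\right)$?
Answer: $-3162775$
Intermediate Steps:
$r = 1871$
$\left(-1629 + \left(-1298 + 1284\right)\right) \left(54 + r\right) = \left(-1629 + \left(-1298 + 1284\right)\right) \left(54 + 1871\right) = \left(-1629 - 14\right) 1925 = \left(-1643\right) 1925 = -3162775$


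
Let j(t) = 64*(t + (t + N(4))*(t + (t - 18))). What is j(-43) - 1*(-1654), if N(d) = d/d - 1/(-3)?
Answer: 828706/3 ≈ 2.7624e+5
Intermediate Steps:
N(d) = 4/3 (N(d) = 1 - 1*(-⅓) = 1 + ⅓ = 4/3)
j(t) = 64*t + 64*(-18 + 2*t)*(4/3 + t) (j(t) = 64*(t + (t + 4/3)*(t + (t - 18))) = 64*(t + (4/3 + t)*(t + (-18 + t))) = 64*(t + (4/3 + t)*(-18 + 2*t)) = 64*(t + (-18 + 2*t)*(4/3 + t)) = 64*t + 64*(-18 + 2*t)*(4/3 + t))
j(-43) - 1*(-1654) = (-1536 + 128*(-43)² - 2752/3*(-43)) - 1*(-1654) = (-1536 + 128*1849 + 118336/3) + 1654 = (-1536 + 236672 + 118336/3) + 1654 = 823744/3 + 1654 = 828706/3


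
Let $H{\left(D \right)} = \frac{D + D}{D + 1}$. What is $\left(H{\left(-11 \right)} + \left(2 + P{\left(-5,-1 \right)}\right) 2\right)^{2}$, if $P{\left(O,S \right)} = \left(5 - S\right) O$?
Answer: $\frac{72361}{25} \approx 2894.4$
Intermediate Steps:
$P{\left(O,S \right)} = O \left(5 - S\right)$
$H{\left(D \right)} = \frac{2 D}{1 + D}$
$\left(H{\left(-11 \right)} + \left(2 + P{\left(-5,-1 \right)}\right) 2\right)^{2} = \left(2 \left(-11\right) \frac{1}{1 - 11} + \left(2 - 5 \left(5 - -1\right)\right) 2\right)^{2} = \left(2 \left(-11\right) \frac{1}{-10} + \left(2 - 5 \left(5 + 1\right)\right) 2\right)^{2} = \left(2 \left(-11\right) \left(- \frac{1}{10}\right) + \left(2 - 30\right) 2\right)^{2} = \left(\frac{11}{5} + \left(2 - 30\right) 2\right)^{2} = \left(\frac{11}{5} - 56\right)^{2} = \left(- \frac{269}{5}\right)^{2} = \frac{72361}{25}$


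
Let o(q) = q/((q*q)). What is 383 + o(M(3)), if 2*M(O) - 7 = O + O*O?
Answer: 7279/19 ≈ 383.11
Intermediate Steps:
M(O) = 7/2 + O/2 + O²/2 (M(O) = 7/2 + (O + O*O)/2 = 7/2 + (O + O²)/2 = 7/2 + (O/2 + O²/2) = 7/2 + O/2 + O²/2)
o(q) = 1/q (o(q) = q/(q²) = q/q² = 1/q)
383 + o(M(3)) = 383 + 1/(7/2 + (½)*3 + (½)*3²) = 383 + 1/(7/2 + 3/2 + (½)*9) = 383 + 1/(7/2 + 3/2 + 9/2) = 383 + 1/(19/2) = 383 + 2/19 = 7279/19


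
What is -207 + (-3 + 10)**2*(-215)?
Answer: -10742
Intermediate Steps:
-207 + (-3 + 10)**2*(-215) = -207 + 7**2*(-215) = -207 + 49*(-215) = -207 - 10535 = -10742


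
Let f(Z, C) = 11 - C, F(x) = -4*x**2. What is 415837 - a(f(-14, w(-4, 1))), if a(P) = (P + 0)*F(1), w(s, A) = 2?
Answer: 415873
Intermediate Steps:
a(P) = -4*P (a(P) = (P + 0)*(-4*1**2) = P*(-4*1) = P*(-4) = -4*P)
415837 - a(f(-14, w(-4, 1))) = 415837 - (-4)*(11 - 1*2) = 415837 - (-4)*(11 - 2) = 415837 - (-4)*9 = 415837 - 1*(-36) = 415837 + 36 = 415873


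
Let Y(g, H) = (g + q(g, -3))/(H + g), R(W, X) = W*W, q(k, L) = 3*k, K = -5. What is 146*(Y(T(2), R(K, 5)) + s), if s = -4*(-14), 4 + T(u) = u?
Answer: 186880/23 ≈ 8125.2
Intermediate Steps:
T(u) = -4 + u
R(W, X) = W²
Y(g, H) = 4*g/(H + g) (Y(g, H) = (g + 3*g)/(H + g) = (4*g)/(H + g) = 4*g/(H + g))
s = 56
146*(Y(T(2), R(K, 5)) + s) = 146*(4*(-4 + 2)/((-5)² + (-4 + 2)) + 56) = 146*(4*(-2)/(25 - 2) + 56) = 146*(4*(-2)/23 + 56) = 146*(4*(-2)*(1/23) + 56) = 146*(-8/23 + 56) = 146*(1280/23) = 186880/23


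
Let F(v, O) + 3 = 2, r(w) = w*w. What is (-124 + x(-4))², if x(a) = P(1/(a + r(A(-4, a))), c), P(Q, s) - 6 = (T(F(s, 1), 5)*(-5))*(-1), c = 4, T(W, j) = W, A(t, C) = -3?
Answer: 15129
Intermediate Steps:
r(w) = w²
F(v, O) = -1 (F(v, O) = -3 + 2 = -1)
P(Q, s) = 1 (P(Q, s) = 6 - 1*(-5)*(-1) = 6 + 5*(-1) = 6 - 5 = 1)
x(a) = 1
(-124 + x(-4))² = (-124 + 1)² = (-123)² = 15129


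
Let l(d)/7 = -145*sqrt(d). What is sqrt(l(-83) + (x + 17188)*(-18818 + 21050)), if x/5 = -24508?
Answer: sqrt(-235145664 - 1015*I*sqrt(83)) ≈ 0.3 - 15334.0*I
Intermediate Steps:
x = -122540 (x = 5*(-24508) = -122540)
l(d) = -1015*sqrt(d) (l(d) = 7*(-145*sqrt(d)) = -1015*sqrt(d))
sqrt(l(-83) + (x + 17188)*(-18818 + 21050)) = sqrt(-1015*I*sqrt(83) + (-122540 + 17188)*(-18818 + 21050)) = sqrt(-1015*I*sqrt(83) - 105352*2232) = sqrt(-1015*I*sqrt(83) - 235145664) = sqrt(-235145664 - 1015*I*sqrt(83))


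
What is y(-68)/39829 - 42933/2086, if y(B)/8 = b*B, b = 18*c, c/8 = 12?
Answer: -3670885209/83083294 ≈ -44.183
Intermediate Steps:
c = 96 (c = 8*12 = 96)
b = 1728 (b = 18*96 = 1728)
y(B) = 13824*B (y(B) = 8*(1728*B) = 13824*B)
y(-68)/39829 - 42933/2086 = (13824*(-68))/39829 - 42933/2086 = -940032*1/39829 - 42933*1/2086 = -940032/39829 - 42933/2086 = -3670885209/83083294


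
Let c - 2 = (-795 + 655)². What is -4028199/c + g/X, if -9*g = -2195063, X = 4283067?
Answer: -1916473928791/9328519926 ≈ -205.44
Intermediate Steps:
c = 19602 (c = 2 + (-795 + 655)² = 2 + (-140)² = 2 + 19600 = 19602)
g = 2195063/9 (g = -⅑*(-2195063) = 2195063/9 ≈ 2.4390e+5)
-4028199/c + g/X = -4028199/19602 + (2195063/9)/4283067 = -4028199*1/19602 + (2195063/9)*(1/4283067) = -1342733/6534 + 2195063/38547603 = -1916473928791/9328519926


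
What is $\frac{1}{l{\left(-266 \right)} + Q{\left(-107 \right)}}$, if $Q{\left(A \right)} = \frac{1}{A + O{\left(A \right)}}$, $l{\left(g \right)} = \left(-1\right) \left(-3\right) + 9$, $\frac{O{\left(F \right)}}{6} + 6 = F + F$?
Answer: $\frac{1427}{17123} \approx 0.083338$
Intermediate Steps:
$O{\left(F \right)} = -36 + 12 F$ ($O{\left(F \right)} = -36 + 6 \left(F + F\right) = -36 + 6 \cdot 2 F = -36 + 12 F$)
$l{\left(g \right)} = 12$ ($l{\left(g \right)} = 3 + 9 = 12$)
$Q{\left(A \right)} = \frac{1}{-36 + 13 A}$ ($Q{\left(A \right)} = \frac{1}{A + \left(-36 + 12 A\right)} = \frac{1}{-36 + 13 A}$)
$\frac{1}{l{\left(-266 \right)} + Q{\left(-107 \right)}} = \frac{1}{12 + \frac{1}{-36 + 13 \left(-107\right)}} = \frac{1}{12 + \frac{1}{-36 - 1391}} = \frac{1}{12 + \frac{1}{-1427}} = \frac{1}{12 - \frac{1}{1427}} = \frac{1}{\frac{17123}{1427}} = \frac{1427}{17123}$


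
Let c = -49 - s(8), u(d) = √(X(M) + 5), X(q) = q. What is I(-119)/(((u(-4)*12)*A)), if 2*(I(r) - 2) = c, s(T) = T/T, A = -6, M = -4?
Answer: 23/72 ≈ 0.31944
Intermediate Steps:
u(d) = 1 (u(d) = √(-4 + 5) = √1 = 1)
s(T) = 1
c = -50 (c = -49 - 1*1 = -49 - 1 = -50)
I(r) = -23 (I(r) = 2 + (½)*(-50) = 2 - 25 = -23)
I(-119)/(((u(-4)*12)*A)) = -23/((1*12)*(-6)) = -23/(12*(-6)) = -23/(-72) = -23*(-1/72) = 23/72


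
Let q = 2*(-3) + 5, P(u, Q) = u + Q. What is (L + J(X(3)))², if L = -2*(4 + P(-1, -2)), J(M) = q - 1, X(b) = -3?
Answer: 16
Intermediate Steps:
P(u, Q) = Q + u
q = -1 (q = -6 + 5 = -1)
J(M) = -2 (J(M) = -1 - 1 = -2)
L = -2 (L = -2*(4 + (-2 - 1)) = -2*(4 - 3) = -2*1 = -2)
(L + J(X(3)))² = (-2 - 2)² = (-4)² = 16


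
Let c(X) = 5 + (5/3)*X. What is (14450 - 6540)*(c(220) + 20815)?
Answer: 502759600/3 ≈ 1.6759e+8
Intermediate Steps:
c(X) = 5 + 5*X/3 (c(X) = 5 + (5*(⅓))*X = 5 + 5*X/3)
(14450 - 6540)*(c(220) + 20815) = (14450 - 6540)*((5 + (5/3)*220) + 20815) = 7910*((5 + 1100/3) + 20815) = 7910*(1115/3 + 20815) = 7910*(63560/3) = 502759600/3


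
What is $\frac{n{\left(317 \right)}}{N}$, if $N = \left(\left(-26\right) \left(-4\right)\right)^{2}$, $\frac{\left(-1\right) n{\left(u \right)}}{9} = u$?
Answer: $- \frac{2853}{10816} \approx -0.26378$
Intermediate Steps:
$n{\left(u \right)} = - 9 u$
$N = 10816$ ($N = 104^{2} = 10816$)
$\frac{n{\left(317 \right)}}{N} = \frac{\left(-9\right) 317}{10816} = \left(-2853\right) \frac{1}{10816} = - \frac{2853}{10816}$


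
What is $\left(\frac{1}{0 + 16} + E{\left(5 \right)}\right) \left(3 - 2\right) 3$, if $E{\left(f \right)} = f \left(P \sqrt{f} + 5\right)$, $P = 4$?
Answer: $\frac{1203}{16} + 60 \sqrt{5} \approx 209.35$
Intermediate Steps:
$E{\left(f \right)} = f \left(5 + 4 \sqrt{f}\right)$ ($E{\left(f \right)} = f \left(4 \sqrt{f} + 5\right) = f \left(5 + 4 \sqrt{f}\right)$)
$\left(\frac{1}{0 + 16} + E{\left(5 \right)}\right) \left(3 - 2\right) 3 = \left(\frac{1}{0 + 16} + \left(4 \cdot 5^{\frac{3}{2}} + 5 \cdot 5\right)\right) \left(3 - 2\right) 3 = \left(\frac{1}{16} + \left(4 \cdot 5 \sqrt{5} + 25\right)\right) \left(3 - 2\right) 3 = \left(\frac{1}{16} + \left(20 \sqrt{5} + 25\right)\right) 1 \cdot 3 = \left(\frac{1}{16} + \left(25 + 20 \sqrt{5}\right)\right) 3 = \left(\frac{401}{16} + 20 \sqrt{5}\right) 3 = \frac{1203}{16} + 60 \sqrt{5}$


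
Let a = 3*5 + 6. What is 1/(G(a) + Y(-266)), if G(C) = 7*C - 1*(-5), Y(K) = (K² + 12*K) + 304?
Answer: 1/68020 ≈ 1.4702e-5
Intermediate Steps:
Y(K) = 304 + K² + 12*K
a = 21 (a = 15 + 6 = 21)
G(C) = 5 + 7*C (G(C) = 7*C + 5 = 5 + 7*C)
1/(G(a) + Y(-266)) = 1/((5 + 7*21) + (304 + (-266)² + 12*(-266))) = 1/((5 + 147) + (304 + 70756 - 3192)) = 1/(152 + 67868) = 1/68020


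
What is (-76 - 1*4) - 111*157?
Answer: -17507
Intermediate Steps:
(-76 - 1*4) - 111*157 = (-76 - 4) - 17427 = -80 - 17427 = -17507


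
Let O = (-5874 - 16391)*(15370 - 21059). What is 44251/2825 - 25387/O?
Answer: 1121001416712/71566055525 ≈ 15.664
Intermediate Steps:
O = 126665585 (O = -22265*(-5689) = 126665585)
44251/2825 - 25387/O = 44251/2825 - 25387/126665585 = 1121001416712/71566055525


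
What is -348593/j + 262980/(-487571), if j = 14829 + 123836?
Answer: -206429959303/67609032715 ≈ -3.0533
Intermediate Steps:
j = 138665
-348593/j + 262980/(-487571) = -348593/138665 + 262980/(-487571) = -348593*1/138665 + 262980*(-1/487571) = -348593/138665 - 262980/487571 = -206429959303/67609032715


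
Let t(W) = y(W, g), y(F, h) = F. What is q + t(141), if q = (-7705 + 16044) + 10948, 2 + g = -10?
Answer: 19428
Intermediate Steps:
g = -12 (g = -2 - 10 = -12)
q = 19287 (q = 8339 + 10948 = 19287)
t(W) = W
q + t(141) = 19287 + 141 = 19428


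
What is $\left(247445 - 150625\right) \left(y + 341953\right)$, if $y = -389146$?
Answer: $-4569226260$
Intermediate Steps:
$\left(247445 - 150625\right) \left(y + 341953\right) = \left(247445 - 150625\right) \left(-389146 + 341953\right) = 96820 \left(-47193\right) = -4569226260$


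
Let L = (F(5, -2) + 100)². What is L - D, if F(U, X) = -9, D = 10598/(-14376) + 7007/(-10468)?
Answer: 77900158469/9405498 ≈ 8282.4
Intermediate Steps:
D = -13229531/9405498 (D = 10598*(-1/14376) + 7007*(-1/10468) = -5299/7188 - 7007/10468 = -13229531/9405498 ≈ -1.4066)
L = 8281 (L = (-9 + 100)² = 91² = 8281)
L - D = 8281 - 1*(-13229531/9405498) = 8281 + 13229531/9405498 = 77900158469/9405498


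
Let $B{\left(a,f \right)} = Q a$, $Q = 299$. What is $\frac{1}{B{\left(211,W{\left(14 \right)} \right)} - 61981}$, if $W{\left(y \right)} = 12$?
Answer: $\frac{1}{1108} \approx 0.00090253$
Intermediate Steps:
$B{\left(a,f \right)} = 299 a$
$\frac{1}{B{\left(211,W{\left(14 \right)} \right)} - 61981} = \frac{1}{299 \cdot 211 - 61981} = \frac{1}{63089 - 61981} = \frac{1}{1108}$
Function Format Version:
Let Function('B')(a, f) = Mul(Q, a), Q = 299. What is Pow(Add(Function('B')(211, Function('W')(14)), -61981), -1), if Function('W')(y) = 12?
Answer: Rational(1, 1108) ≈ 0.00090253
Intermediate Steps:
Function('B')(a, f) = Mul(299, a)
Pow(Add(Function('B')(211, Function('W')(14)), -61981), -1) = Pow(Add(Mul(299, 211), -61981), -1) = Pow(Add(63089, -61981), -1) = Pow(1108, -1) = Rational(1, 1108)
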